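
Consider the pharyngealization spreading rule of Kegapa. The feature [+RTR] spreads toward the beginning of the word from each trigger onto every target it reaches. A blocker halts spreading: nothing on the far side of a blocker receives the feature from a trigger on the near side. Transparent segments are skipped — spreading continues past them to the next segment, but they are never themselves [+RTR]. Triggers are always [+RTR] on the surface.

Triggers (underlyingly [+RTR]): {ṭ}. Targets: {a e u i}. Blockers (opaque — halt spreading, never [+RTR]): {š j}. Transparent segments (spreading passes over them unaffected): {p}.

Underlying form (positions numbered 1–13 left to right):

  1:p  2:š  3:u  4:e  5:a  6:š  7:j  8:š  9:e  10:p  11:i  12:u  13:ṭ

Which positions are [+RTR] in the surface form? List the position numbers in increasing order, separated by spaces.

9 11 12 13

From /ṭ/ at 13 leftward: 12 /u/ → [+RTR]; 11 /i/ → [+RTR]; 10 /p/ transparent; 9 /e/ → [+RTR]; 8 /š/ blocks.
Targets with no active source: positions 3 4 5 stay [-emphatic].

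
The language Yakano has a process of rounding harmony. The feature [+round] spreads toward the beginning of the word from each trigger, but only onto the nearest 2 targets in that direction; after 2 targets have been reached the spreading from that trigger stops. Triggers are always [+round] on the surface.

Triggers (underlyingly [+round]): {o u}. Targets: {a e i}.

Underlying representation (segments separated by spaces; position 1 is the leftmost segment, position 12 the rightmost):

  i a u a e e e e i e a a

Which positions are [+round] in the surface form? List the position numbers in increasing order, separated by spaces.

From /u/ at 3 leftward: 2 /a/ → [+round]; 1 /i/ → [+round]; bound reached.
Targets with no active source: positions 4 5 6 7 8 9 10 11 12 stay [-round].

1 2 3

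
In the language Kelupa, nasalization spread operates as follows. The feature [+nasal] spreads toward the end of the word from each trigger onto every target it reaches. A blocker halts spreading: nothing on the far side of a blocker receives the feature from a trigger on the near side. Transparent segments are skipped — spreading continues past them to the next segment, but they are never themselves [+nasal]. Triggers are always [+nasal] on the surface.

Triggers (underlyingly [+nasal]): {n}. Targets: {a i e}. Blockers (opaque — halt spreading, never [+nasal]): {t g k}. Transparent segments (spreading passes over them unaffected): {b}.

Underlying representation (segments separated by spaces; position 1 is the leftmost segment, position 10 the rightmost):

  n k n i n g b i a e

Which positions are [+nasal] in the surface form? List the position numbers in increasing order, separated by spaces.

1 3 4 5

From /n/ at 1 rightward: 2 /k/ blocks.
From /n/ at 3 rightward: 4 /i/ → [+nasal]; 5 /n/ is itself a trigger — this domain ends here.
From /n/ at 5 rightward: 6 /g/ blocks.
Targets with no active source: positions 8 9 10 stay [-nasal].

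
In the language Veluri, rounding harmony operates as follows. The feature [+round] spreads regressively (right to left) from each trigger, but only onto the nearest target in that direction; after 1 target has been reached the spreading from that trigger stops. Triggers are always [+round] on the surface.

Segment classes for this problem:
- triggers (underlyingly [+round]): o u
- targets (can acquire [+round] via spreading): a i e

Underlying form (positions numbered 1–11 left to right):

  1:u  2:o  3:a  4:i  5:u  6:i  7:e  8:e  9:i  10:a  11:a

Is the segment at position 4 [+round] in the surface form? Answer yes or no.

yes

From /u/ at 1 leftward: word edge.
From /o/ at 2 leftward: 1 /u/ is itself a trigger — this domain ends here.
From /u/ at 5 leftward: 4 /i/ → [+round]; bound reached.
Targets with no active source: positions 3 6 7 8 9 10 11 stay [-round].
[+round] positions on the surface: 1 2 4 5.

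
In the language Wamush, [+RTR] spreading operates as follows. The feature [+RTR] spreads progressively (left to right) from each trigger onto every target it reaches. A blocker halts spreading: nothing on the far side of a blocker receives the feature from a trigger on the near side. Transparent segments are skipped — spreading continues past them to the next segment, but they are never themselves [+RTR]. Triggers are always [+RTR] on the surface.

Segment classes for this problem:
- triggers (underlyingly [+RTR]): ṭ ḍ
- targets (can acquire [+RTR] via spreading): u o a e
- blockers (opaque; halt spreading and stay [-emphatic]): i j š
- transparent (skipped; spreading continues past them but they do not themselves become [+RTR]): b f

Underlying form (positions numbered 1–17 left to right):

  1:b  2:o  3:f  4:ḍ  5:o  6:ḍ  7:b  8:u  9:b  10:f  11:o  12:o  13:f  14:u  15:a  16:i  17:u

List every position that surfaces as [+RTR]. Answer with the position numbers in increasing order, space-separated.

4 5 6 8 11 12 14 15

From /ḍ/ at 4 rightward: 5 /o/ → [+RTR]; 6 /ḍ/ is itself a trigger — this domain ends here.
From /ḍ/ at 6 rightward: 7 /b/ transparent; 8 /u/ → [+RTR]; 9 /b/ transparent; 10 /f/ transparent; 11 /o/ → [+RTR]; 12 /o/ → [+RTR]; 13 /f/ transparent; 14 /u/ → [+RTR]; 15 /a/ → [+RTR]; 16 /i/ blocks.
Targets with no active source: positions 2 17 stay [-emphatic].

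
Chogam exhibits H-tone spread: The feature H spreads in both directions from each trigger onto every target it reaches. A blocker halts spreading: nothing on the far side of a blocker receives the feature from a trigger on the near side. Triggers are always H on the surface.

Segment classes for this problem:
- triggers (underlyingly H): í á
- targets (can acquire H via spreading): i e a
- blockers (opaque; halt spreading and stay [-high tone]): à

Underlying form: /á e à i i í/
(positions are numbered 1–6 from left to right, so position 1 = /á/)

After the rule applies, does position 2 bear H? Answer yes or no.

From /á/ at 1 rightward: 2 /e/ → H; 3 /à/ blocks.
From /á/ at 1 leftward: word edge.
From /í/ at 6 rightward: word edge.
From /í/ at 6 leftward: 5 /i/ → H; 4 /i/ → H; 3 /à/ blocks.
H positions on the surface: 1 2 4 5 6.

yes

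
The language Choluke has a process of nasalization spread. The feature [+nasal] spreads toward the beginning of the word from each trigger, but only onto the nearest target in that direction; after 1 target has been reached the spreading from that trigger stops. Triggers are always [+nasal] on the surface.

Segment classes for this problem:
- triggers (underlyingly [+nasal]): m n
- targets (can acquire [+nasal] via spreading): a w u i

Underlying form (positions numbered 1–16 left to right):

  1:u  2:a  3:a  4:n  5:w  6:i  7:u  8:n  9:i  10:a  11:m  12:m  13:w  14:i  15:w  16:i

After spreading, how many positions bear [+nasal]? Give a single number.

From /n/ at 4 leftward: 3 /a/ → [+nasal]; bound reached.
From /n/ at 8 leftward: 7 /u/ → [+nasal]; bound reached.
From /m/ at 11 leftward: 10 /a/ → [+nasal]; bound reached.
From /m/ at 12 leftward: 11 /m/ is itself a trigger — this domain ends here.
Targets with no active source: positions 1 2 5 6 9 13 14 15 16 stay [-nasal].
[+nasal] positions on the surface: 3 4 7 8 10 11 12.

7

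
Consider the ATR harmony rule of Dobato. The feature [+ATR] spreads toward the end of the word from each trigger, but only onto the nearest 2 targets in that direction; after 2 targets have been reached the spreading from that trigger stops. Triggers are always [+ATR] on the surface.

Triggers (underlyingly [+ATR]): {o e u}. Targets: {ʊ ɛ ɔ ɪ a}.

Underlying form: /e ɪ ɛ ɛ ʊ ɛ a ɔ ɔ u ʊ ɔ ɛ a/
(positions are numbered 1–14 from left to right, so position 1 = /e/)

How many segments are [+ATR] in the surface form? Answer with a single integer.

6

From /e/ at 1 rightward: 2 /ɪ/ → [+ATR]; 3 /ɛ/ → [+ATR]; bound reached.
From /u/ at 10 rightward: 11 /ʊ/ → [+ATR]; 12 /ɔ/ → [+ATR]; bound reached.
Targets with no active source: positions 4 5 6 7 8 9 13 14 stay [-ATR].
[+ATR] positions on the surface: 1 2 3 10 11 12.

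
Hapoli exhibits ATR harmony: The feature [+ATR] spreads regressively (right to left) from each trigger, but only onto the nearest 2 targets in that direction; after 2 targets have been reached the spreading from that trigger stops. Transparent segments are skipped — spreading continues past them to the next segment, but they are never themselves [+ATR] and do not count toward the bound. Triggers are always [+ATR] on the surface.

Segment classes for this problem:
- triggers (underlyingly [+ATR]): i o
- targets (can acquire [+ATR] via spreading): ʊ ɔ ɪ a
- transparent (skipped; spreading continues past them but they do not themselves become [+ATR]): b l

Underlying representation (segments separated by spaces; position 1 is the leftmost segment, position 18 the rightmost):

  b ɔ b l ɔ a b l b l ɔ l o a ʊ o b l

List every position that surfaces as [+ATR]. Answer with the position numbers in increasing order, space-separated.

From /o/ at 13 leftward: 12 /l/ transparent; 11 /ɔ/ → [+ATR]; 10 /l/ transparent; 9 /b/ transparent; 8 /l/ transparent; 7 /b/ transparent; 6 /a/ → [+ATR]; bound reached.
From /o/ at 16 leftward: 15 /ʊ/ → [+ATR]; 14 /a/ → [+ATR]; bound reached.
Targets with no active source: positions 2 5 stay [-ATR].

6 11 13 14 15 16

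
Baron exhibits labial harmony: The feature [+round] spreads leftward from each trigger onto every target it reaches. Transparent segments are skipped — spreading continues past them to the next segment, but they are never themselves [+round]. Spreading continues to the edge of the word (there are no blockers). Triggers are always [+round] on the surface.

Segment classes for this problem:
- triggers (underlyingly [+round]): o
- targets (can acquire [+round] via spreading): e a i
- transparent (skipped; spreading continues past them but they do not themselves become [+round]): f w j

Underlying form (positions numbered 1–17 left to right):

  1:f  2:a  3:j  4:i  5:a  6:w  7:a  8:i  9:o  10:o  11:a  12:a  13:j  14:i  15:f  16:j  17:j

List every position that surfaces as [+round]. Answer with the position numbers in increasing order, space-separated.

2 4 5 7 8 9 10

From /o/ at 9 leftward: 8 /i/ → [+round]; 7 /a/ → [+round]; 6 /w/ transparent; 5 /a/ → [+round]; 4 /i/ → [+round]; 3 /j/ transparent; 2 /a/ → [+round]; 1 /f/ transparent; word edge.
From /o/ at 10 leftward: 9 /o/ is itself a trigger — this domain ends here.
Targets with no active source: positions 11 12 14 stay [-round].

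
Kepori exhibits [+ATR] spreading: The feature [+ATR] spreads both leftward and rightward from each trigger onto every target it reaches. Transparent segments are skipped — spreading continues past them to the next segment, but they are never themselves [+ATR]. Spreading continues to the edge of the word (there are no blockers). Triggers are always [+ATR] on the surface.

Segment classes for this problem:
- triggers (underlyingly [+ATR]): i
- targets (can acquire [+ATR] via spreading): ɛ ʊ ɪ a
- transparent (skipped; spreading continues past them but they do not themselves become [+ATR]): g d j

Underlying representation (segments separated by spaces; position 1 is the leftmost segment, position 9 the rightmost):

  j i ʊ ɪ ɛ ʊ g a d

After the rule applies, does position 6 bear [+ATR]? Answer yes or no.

yes

From /i/ at 2 rightward: 3 /ʊ/ → [+ATR]; 4 /ɪ/ → [+ATR]; 5 /ɛ/ → [+ATR]; 6 /ʊ/ → [+ATR]; 7 /g/ transparent; 8 /a/ → [+ATR]; 9 /d/ transparent; word edge.
From /i/ at 2 leftward: 1 /j/ transparent; word edge.
[+ATR] positions on the surface: 2 3 4 5 6 8.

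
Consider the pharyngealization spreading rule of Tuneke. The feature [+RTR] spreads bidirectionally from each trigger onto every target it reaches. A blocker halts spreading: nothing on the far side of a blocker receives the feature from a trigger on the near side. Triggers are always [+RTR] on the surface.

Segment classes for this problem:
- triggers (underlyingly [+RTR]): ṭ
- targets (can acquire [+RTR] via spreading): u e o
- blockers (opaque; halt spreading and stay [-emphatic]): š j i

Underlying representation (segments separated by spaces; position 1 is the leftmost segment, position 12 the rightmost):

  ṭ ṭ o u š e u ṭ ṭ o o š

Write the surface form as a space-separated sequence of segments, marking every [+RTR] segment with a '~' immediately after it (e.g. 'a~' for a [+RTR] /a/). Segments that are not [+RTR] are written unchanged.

ṭ~ ṭ~ o~ u~ š e~ u~ ṭ~ ṭ~ o~ o~ š

From /ṭ/ at 1 rightward: 2 /ṭ/ is itself a trigger — this domain ends here.
From /ṭ/ at 1 leftward: word edge.
From /ṭ/ at 2 rightward: 3 /o/ → [+RTR]; 4 /u/ → [+RTR]; 5 /š/ blocks.
From /ṭ/ at 2 leftward: 1 /ṭ/ is itself a trigger — this domain ends here.
From /ṭ/ at 8 rightward: 9 /ṭ/ is itself a trigger — this domain ends here.
From /ṭ/ at 8 leftward: 7 /u/ → [+RTR]; 6 /e/ → [+RTR]; 5 /š/ blocks.
From /ṭ/ at 9 rightward: 10 /o/ → [+RTR]; 11 /o/ → [+RTR]; 12 /š/ blocks.
From /ṭ/ at 9 leftward: 8 /ṭ/ is itself a trigger — this domain ends here.
[+RTR] positions on the surface: 1 2 3 4 6 7 8 9 10 11.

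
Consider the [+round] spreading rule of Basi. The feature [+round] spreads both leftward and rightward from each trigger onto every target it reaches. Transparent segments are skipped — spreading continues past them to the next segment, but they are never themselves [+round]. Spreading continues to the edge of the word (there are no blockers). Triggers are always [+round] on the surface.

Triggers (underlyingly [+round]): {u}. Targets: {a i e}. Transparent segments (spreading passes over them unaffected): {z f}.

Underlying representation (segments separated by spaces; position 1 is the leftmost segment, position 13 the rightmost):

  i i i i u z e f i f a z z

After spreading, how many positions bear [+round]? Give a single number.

8

From /u/ at 5 rightward: 6 /z/ transparent; 7 /e/ → [+round]; 8 /f/ transparent; 9 /i/ → [+round]; 10 /f/ transparent; 11 /a/ → [+round]; 12 /z/ transparent; 13 /z/ transparent; word edge.
From /u/ at 5 leftward: 4 /i/ → [+round]; 3 /i/ → [+round]; 2 /i/ → [+round]; 1 /i/ → [+round]; word edge.
[+round] positions on the surface: 1 2 3 4 5 7 9 11.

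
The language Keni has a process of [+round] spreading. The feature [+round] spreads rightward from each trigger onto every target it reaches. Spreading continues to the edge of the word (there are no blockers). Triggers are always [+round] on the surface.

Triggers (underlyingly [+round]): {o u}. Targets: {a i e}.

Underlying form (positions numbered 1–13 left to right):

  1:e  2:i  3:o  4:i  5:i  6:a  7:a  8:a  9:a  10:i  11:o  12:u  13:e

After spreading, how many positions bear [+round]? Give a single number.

11

From /o/ at 3 rightward: 4 /i/ → [+round]; 5 /i/ → [+round]; 6 /a/ → [+round]; 7 /a/ → [+round]; 8 /a/ → [+round]; 9 /a/ → [+round]; 10 /i/ → [+round]; 11 /o/ is itself a trigger — this domain ends here.
From /o/ at 11 rightward: 12 /u/ is itself a trigger — this domain ends here.
From /u/ at 12 rightward: 13 /e/ → [+round]; word edge.
Targets with no active source: positions 1 2 stay [-round].
[+round] positions on the surface: 3 4 5 6 7 8 9 10 11 12 13.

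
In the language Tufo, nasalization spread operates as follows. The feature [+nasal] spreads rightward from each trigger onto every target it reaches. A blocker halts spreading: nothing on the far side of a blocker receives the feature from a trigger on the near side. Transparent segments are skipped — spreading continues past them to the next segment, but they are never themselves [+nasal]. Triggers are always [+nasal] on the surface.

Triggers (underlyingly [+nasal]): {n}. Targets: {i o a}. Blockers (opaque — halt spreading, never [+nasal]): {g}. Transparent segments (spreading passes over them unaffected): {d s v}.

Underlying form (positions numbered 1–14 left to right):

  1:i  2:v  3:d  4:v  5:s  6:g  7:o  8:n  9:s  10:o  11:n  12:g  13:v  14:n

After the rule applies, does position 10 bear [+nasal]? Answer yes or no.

yes

From /n/ at 8 rightward: 9 /s/ transparent; 10 /o/ → [+nasal]; 11 /n/ is itself a trigger — this domain ends here.
From /n/ at 11 rightward: 12 /g/ blocks.
From /n/ at 14 rightward: word edge.
Targets with no active source: positions 1 7 stay [-nasal].
[+nasal] positions on the surface: 8 10 11 14.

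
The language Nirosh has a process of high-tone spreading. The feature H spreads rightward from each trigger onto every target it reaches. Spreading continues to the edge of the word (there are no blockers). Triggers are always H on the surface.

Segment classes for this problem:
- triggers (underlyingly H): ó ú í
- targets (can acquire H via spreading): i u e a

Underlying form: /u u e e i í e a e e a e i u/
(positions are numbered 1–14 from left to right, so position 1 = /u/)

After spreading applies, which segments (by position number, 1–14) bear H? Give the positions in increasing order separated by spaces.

6 7 8 9 10 11 12 13 14

From /í/ at 6 rightward: 7 /e/ → H; 8 /a/ → H; 9 /e/ → H; 10 /e/ → H; 11 /a/ → H; 12 /e/ → H; 13 /i/ → H; 14 /u/ → H; word edge.
Targets with no active source: positions 1 2 3 4 5 stay [-high tone].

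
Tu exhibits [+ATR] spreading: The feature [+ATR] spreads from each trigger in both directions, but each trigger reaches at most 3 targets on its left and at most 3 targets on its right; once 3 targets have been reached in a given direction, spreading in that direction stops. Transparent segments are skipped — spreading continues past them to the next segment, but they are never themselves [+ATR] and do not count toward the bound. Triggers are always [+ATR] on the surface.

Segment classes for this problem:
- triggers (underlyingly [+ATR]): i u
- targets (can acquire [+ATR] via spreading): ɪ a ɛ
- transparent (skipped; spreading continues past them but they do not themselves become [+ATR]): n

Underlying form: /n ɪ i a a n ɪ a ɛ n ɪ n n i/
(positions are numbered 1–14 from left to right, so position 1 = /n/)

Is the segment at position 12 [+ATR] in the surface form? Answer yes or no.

From /i/ at 3 rightward: 4 /a/ → [+ATR]; 5 /a/ → [+ATR]; 6 /n/ transparent; 7 /ɪ/ → [+ATR]; bound reached.
From /i/ at 3 leftward: 2 /ɪ/ → [+ATR]; 1 /n/ transparent; word edge.
From /i/ at 14 rightward: word edge.
From /i/ at 14 leftward: 13 /n/ transparent; 12 /n/ transparent; 11 /ɪ/ → [+ATR]; 10 /n/ transparent; 9 /ɛ/ → [+ATR]; 8 /a/ → [+ATR]; bound reached.
[+ATR] positions on the surface: 2 3 4 5 7 8 9 11 14.

no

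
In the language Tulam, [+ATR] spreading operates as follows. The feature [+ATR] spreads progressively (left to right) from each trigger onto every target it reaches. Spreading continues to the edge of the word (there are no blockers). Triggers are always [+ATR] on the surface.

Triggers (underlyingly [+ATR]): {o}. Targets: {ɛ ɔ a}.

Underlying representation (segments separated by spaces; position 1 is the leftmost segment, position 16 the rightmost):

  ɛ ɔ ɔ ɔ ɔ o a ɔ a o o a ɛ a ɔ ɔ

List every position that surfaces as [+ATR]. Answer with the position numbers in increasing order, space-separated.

6 7 8 9 10 11 12 13 14 15 16

From /o/ at 6 rightward: 7 /a/ → [+ATR]; 8 /ɔ/ → [+ATR]; 9 /a/ → [+ATR]; 10 /o/ is itself a trigger — this domain ends here.
From /o/ at 10 rightward: 11 /o/ is itself a trigger — this domain ends here.
From /o/ at 11 rightward: 12 /a/ → [+ATR]; 13 /ɛ/ → [+ATR]; 14 /a/ → [+ATR]; 15 /ɔ/ → [+ATR]; 16 /ɔ/ → [+ATR]; word edge.
Targets with no active source: positions 1 2 3 4 5 stay [-ATR].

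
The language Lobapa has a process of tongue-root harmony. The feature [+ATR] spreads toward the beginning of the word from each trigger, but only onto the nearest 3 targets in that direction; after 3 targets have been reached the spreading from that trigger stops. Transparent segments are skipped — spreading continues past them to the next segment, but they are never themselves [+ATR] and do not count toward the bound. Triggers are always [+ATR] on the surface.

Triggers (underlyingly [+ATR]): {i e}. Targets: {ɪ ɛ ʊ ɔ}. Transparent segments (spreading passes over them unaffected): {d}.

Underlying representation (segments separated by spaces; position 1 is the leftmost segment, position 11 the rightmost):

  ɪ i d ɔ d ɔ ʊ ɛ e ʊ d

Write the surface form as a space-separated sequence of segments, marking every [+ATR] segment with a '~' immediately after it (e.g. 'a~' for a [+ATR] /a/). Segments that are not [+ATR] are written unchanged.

ɪ~ i~ d ɔ d ɔ~ ʊ~ ɛ~ e~ ʊ d

From /i/ at 2 leftward: 1 /ɪ/ → [+ATR]; word edge.
From /e/ at 9 leftward: 8 /ɛ/ → [+ATR]; 7 /ʊ/ → [+ATR]; 6 /ɔ/ → [+ATR]; bound reached.
Targets with no active source: positions 4 10 stay [-ATR].
[+ATR] positions on the surface: 1 2 6 7 8 9.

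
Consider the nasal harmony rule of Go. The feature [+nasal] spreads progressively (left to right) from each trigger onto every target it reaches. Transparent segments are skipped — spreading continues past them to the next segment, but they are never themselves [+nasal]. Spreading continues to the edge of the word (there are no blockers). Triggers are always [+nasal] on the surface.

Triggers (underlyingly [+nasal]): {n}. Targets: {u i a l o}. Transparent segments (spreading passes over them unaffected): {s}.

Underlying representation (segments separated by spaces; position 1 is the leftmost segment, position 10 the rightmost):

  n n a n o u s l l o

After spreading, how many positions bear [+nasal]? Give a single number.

9

From /n/ at 1 rightward: 2 /n/ is itself a trigger — this domain ends here.
From /n/ at 2 rightward: 3 /a/ → [+nasal]; 4 /n/ is itself a trigger — this domain ends here.
From /n/ at 4 rightward: 5 /o/ → [+nasal]; 6 /u/ → [+nasal]; 7 /s/ transparent; 8 /l/ → [+nasal]; 9 /l/ → [+nasal]; 10 /o/ → [+nasal]; word edge.
[+nasal] positions on the surface: 1 2 3 4 5 6 8 9 10.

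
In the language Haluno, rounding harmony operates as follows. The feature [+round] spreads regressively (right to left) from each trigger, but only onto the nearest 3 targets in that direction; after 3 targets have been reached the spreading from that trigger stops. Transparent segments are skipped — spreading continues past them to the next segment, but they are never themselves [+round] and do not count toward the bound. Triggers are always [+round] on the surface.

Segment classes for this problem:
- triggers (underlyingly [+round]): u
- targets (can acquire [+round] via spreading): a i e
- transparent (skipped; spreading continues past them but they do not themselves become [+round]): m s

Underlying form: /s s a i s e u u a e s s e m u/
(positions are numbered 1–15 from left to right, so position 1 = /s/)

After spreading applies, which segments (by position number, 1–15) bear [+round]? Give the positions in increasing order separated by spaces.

3 4 6 7 8 9 10 13 15

From /u/ at 7 leftward: 6 /e/ → [+round]; 5 /s/ transparent; 4 /i/ → [+round]; 3 /a/ → [+round]; bound reached.
From /u/ at 8 leftward: 7 /u/ is itself a trigger — this domain ends here.
From /u/ at 15 leftward: 14 /m/ transparent; 13 /e/ → [+round]; 12 /s/ transparent; 11 /s/ transparent; 10 /e/ → [+round]; 9 /a/ → [+round]; bound reached.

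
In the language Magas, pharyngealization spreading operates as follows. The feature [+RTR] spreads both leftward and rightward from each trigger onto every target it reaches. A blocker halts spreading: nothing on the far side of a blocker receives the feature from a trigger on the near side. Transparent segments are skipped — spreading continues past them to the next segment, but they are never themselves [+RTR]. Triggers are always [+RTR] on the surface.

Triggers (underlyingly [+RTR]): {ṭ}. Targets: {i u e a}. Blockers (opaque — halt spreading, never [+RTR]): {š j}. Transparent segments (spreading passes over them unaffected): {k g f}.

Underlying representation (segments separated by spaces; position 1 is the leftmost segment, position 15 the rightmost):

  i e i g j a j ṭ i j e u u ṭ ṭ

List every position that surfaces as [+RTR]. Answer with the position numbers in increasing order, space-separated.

From /ṭ/ at 8 rightward: 9 /i/ → [+RTR]; 10 /j/ blocks.
From /ṭ/ at 8 leftward: 7 /j/ blocks.
From /ṭ/ at 14 rightward: 15 /ṭ/ is itself a trigger — this domain ends here.
From /ṭ/ at 14 leftward: 13 /u/ → [+RTR]; 12 /u/ → [+RTR]; 11 /e/ → [+RTR]; 10 /j/ blocks.
From /ṭ/ at 15 rightward: word edge.
From /ṭ/ at 15 leftward: 14 /ṭ/ is itself a trigger — this domain ends here.
Targets with no active source: positions 1 2 3 6 stay [-emphatic].

8 9 11 12 13 14 15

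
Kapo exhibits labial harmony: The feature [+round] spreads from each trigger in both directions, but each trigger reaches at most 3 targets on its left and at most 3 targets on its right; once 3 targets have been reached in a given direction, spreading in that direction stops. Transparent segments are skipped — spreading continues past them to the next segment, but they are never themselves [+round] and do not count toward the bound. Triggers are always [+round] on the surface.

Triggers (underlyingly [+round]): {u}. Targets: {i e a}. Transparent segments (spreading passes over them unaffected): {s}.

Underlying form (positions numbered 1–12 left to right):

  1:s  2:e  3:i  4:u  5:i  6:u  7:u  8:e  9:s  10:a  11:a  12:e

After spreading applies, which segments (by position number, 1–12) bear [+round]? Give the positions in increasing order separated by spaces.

2 3 4 5 6 7 8 10 11

From /u/ at 4 rightward: 5 /i/ → [+round]; 6 /u/ is itself a trigger — this domain ends here.
From /u/ at 4 leftward: 3 /i/ → [+round]; 2 /e/ → [+round]; 1 /s/ transparent; word edge.
From /u/ at 6 rightward: 7 /u/ is itself a trigger — this domain ends here.
From /u/ at 6 leftward: 5 /i/ → [+round]; 4 /u/ is itself a trigger — this domain ends here.
From /u/ at 7 rightward: 8 /e/ → [+round]; 9 /s/ transparent; 10 /a/ → [+round]; 11 /a/ → [+round]; bound reached.
From /u/ at 7 leftward: 6 /u/ is itself a trigger — this domain ends here.
Target with no active source: position 12 stays [-round].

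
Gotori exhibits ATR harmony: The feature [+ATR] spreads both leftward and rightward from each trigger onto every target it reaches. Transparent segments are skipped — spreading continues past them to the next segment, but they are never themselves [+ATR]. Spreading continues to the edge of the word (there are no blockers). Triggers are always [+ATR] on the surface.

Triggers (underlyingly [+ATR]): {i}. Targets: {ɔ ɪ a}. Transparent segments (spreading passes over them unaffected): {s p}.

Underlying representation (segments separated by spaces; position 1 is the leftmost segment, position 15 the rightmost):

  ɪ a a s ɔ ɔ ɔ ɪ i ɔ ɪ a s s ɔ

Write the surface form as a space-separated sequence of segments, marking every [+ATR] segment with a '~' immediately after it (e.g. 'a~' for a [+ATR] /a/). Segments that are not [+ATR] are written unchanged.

From /i/ at 9 rightward: 10 /ɔ/ → [+ATR]; 11 /ɪ/ → [+ATR]; 12 /a/ → [+ATR]; 13 /s/ transparent; 14 /s/ transparent; 15 /ɔ/ → [+ATR]; word edge.
From /i/ at 9 leftward: 8 /ɪ/ → [+ATR]; 7 /ɔ/ → [+ATR]; 6 /ɔ/ → [+ATR]; 5 /ɔ/ → [+ATR]; 4 /s/ transparent; 3 /a/ → [+ATR]; 2 /a/ → [+ATR]; 1 /ɪ/ → [+ATR]; word edge.
[+ATR] positions on the surface: 1 2 3 5 6 7 8 9 10 11 12 15.

ɪ~ a~ a~ s ɔ~ ɔ~ ɔ~ ɪ~ i~ ɔ~ ɪ~ a~ s s ɔ~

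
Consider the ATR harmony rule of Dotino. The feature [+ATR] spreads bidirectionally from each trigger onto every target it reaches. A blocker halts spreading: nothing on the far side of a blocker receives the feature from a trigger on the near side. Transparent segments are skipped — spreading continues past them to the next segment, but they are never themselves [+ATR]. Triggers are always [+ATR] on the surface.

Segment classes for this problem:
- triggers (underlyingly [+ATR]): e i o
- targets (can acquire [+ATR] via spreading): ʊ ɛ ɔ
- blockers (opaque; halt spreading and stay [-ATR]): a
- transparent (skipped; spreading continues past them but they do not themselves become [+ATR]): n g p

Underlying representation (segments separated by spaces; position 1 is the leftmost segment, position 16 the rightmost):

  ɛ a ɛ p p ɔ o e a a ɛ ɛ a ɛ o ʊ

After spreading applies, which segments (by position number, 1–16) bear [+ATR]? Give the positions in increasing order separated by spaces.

3 6 7 8 14 15 16

From /o/ at 7 rightward: 8 /e/ is itself a trigger — this domain ends here.
From /o/ at 7 leftward: 6 /ɔ/ → [+ATR]; 5 /p/ transparent; 4 /p/ transparent; 3 /ɛ/ → [+ATR]; 2 /a/ blocks.
From /e/ at 8 rightward: 9 /a/ blocks.
From /e/ at 8 leftward: 7 /o/ is itself a trigger — this domain ends here.
From /o/ at 15 rightward: 16 /ʊ/ → [+ATR]; word edge.
From /o/ at 15 leftward: 14 /ɛ/ → [+ATR]; 13 /a/ blocks.
Targets with no active source: positions 1 11 12 stay [-ATR].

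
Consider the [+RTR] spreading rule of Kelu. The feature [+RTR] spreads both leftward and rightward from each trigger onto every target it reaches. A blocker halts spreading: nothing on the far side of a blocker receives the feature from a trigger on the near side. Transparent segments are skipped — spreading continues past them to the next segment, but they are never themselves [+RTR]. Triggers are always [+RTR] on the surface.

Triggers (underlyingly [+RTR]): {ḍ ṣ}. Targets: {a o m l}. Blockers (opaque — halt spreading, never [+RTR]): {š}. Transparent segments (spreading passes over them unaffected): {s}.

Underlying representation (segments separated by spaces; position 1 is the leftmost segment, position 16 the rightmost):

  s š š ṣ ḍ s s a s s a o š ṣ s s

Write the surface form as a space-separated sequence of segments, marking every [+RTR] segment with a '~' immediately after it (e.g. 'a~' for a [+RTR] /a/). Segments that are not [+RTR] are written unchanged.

From /ṣ/ at 4 rightward: 5 /ḍ/ is itself a trigger — this domain ends here.
From /ṣ/ at 4 leftward: 3 /š/ blocks.
From /ḍ/ at 5 rightward: 6 /s/ transparent; 7 /s/ transparent; 8 /a/ → [+RTR]; 9 /s/ transparent; 10 /s/ transparent; 11 /a/ → [+RTR]; 12 /o/ → [+RTR]; 13 /š/ blocks.
From /ḍ/ at 5 leftward: 4 /ṣ/ is itself a trigger — this domain ends here.
From /ṣ/ at 14 rightward: 15 /s/ transparent; 16 /s/ transparent; word edge.
From /ṣ/ at 14 leftward: 13 /š/ blocks.
[+RTR] positions on the surface: 4 5 8 11 12 14.

s š š ṣ~ ḍ~ s s a~ s s a~ o~ š ṣ~ s s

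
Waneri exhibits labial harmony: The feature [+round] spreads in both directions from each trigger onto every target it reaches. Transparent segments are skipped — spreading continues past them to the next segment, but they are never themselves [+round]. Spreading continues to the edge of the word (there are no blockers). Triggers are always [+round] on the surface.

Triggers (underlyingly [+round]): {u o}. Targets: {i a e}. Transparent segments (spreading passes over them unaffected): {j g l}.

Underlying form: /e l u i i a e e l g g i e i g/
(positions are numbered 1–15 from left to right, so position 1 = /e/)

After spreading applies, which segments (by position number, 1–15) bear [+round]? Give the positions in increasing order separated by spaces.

From /u/ at 3 rightward: 4 /i/ → [+round]; 5 /i/ → [+round]; 6 /a/ → [+round]; 7 /e/ → [+round]; 8 /e/ → [+round]; 9 /l/ transparent; 10 /g/ transparent; 11 /g/ transparent; 12 /i/ → [+round]; 13 /e/ → [+round]; 14 /i/ → [+round]; 15 /g/ transparent; word edge.
From /u/ at 3 leftward: 2 /l/ transparent; 1 /e/ → [+round]; word edge.

1 3 4 5 6 7 8 12 13 14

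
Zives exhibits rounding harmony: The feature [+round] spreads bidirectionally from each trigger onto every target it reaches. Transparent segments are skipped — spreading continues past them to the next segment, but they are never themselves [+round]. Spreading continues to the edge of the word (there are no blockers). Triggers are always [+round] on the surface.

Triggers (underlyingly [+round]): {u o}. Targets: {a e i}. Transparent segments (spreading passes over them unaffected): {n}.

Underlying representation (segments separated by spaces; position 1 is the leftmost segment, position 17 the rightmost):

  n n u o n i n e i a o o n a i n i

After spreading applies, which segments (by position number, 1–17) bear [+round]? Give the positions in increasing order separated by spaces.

3 4 6 8 9 10 11 12 14 15 17

From /u/ at 3 rightward: 4 /o/ is itself a trigger — this domain ends here.
From /u/ at 3 leftward: 2 /n/ transparent; 1 /n/ transparent; word edge.
From /o/ at 4 rightward: 5 /n/ transparent; 6 /i/ → [+round]; 7 /n/ transparent; 8 /e/ → [+round]; 9 /i/ → [+round]; 10 /a/ → [+round]; 11 /o/ is itself a trigger — this domain ends here.
From /o/ at 4 leftward: 3 /u/ is itself a trigger — this domain ends here.
From /o/ at 11 rightward: 12 /o/ is itself a trigger — this domain ends here.
From /o/ at 11 leftward: 10 /a/ → [+round]; 9 /i/ → [+round]; 8 /e/ → [+round]; 7 /n/ transparent; 6 /i/ → [+round]; 5 /n/ transparent; 4 /o/ is itself a trigger — this domain ends here.
From /o/ at 12 rightward: 13 /n/ transparent; 14 /a/ → [+round]; 15 /i/ → [+round]; 16 /n/ transparent; 17 /i/ → [+round]; word edge.
From /o/ at 12 leftward: 11 /o/ is itself a trigger — this domain ends here.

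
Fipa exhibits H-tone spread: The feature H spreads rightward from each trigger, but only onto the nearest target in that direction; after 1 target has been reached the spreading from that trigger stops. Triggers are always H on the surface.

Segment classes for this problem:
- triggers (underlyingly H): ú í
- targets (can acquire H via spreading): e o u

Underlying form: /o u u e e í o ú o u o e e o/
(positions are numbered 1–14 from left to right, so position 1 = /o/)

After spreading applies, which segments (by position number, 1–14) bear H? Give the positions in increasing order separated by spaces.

From /í/ at 6 rightward: 7 /o/ → H; bound reached.
From /ú/ at 8 rightward: 9 /o/ → H; bound reached.
Targets with no active source: positions 1 2 3 4 5 10 11 12 13 14 stay [-high tone].

6 7 8 9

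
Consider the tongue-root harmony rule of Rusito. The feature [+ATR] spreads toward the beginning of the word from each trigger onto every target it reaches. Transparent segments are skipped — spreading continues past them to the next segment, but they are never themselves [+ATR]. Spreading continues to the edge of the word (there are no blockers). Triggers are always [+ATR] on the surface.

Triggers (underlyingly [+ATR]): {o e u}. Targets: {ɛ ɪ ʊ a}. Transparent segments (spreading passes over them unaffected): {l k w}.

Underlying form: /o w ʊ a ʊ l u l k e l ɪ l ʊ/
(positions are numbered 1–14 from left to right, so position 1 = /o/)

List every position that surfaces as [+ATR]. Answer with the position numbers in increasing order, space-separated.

From /o/ at 1 leftward: word edge.
From /u/ at 7 leftward: 6 /l/ transparent; 5 /ʊ/ → [+ATR]; 4 /a/ → [+ATR]; 3 /ʊ/ → [+ATR]; 2 /w/ transparent; 1 /o/ is itself a trigger — this domain ends here.
From /e/ at 10 leftward: 9 /k/ transparent; 8 /l/ transparent; 7 /u/ is itself a trigger — this domain ends here.
Targets with no active source: positions 12 14 stay [-ATR].

1 3 4 5 7 10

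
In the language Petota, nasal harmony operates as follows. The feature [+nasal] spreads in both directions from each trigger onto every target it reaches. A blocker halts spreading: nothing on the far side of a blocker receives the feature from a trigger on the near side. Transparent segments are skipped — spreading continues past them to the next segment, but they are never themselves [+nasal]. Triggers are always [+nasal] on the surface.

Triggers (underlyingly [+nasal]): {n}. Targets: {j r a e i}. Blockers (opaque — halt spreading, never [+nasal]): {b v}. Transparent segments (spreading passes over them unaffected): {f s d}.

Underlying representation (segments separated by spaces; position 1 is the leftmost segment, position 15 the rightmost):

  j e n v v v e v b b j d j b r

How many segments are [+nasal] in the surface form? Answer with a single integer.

From /n/ at 3 rightward: 4 /v/ blocks.
From /n/ at 3 leftward: 2 /e/ → [+nasal]; 1 /j/ → [+nasal]; word edge.
Targets with no active source: positions 7 11 13 15 stay [-nasal].
[+nasal] positions on the surface: 1 2 3.

3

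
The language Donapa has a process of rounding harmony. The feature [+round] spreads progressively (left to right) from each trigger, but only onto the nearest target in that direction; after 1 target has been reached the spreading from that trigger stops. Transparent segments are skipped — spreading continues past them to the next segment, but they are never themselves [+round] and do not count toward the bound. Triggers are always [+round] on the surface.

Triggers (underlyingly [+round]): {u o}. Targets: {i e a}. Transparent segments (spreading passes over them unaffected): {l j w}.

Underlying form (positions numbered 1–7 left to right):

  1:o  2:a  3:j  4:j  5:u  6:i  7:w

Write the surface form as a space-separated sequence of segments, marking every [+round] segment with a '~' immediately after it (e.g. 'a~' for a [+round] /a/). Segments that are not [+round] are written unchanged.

o~ a~ j j u~ i~ w

From /o/ at 1 rightward: 2 /a/ → [+round]; bound reached.
From /u/ at 5 rightward: 6 /i/ → [+round]; bound reached.
[+round] positions on the surface: 1 2 5 6.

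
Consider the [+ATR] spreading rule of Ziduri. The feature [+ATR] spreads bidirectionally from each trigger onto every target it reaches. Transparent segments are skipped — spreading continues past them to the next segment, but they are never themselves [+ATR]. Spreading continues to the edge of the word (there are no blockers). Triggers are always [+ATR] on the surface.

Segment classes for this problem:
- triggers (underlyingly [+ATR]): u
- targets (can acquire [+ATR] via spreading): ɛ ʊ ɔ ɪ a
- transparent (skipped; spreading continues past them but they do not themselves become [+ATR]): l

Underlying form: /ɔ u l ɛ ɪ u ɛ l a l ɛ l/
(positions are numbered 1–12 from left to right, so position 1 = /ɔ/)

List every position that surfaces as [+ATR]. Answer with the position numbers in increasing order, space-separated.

From /u/ at 2 rightward: 3 /l/ transparent; 4 /ɛ/ → [+ATR]; 5 /ɪ/ → [+ATR]; 6 /u/ is itself a trigger — this domain ends here.
From /u/ at 2 leftward: 1 /ɔ/ → [+ATR]; word edge.
From /u/ at 6 rightward: 7 /ɛ/ → [+ATR]; 8 /l/ transparent; 9 /a/ → [+ATR]; 10 /l/ transparent; 11 /ɛ/ → [+ATR]; 12 /l/ transparent; word edge.
From /u/ at 6 leftward: 5 /ɪ/ → [+ATR]; 4 /ɛ/ → [+ATR]; 3 /l/ transparent; 2 /u/ is itself a trigger — this domain ends here.

1 2 4 5 6 7 9 11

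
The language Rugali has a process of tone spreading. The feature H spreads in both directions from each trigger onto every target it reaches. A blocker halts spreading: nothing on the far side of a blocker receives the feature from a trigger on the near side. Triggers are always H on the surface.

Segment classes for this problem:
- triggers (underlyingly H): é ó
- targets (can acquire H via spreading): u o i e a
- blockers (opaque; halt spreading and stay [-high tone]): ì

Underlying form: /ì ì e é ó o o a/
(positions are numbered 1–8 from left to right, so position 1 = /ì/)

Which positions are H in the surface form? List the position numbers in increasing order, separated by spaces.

From /é/ at 4 rightward: 5 /ó/ is itself a trigger — this domain ends here.
From /é/ at 4 leftward: 3 /e/ → H; 2 /ì/ blocks.
From /ó/ at 5 rightward: 6 /o/ → H; 7 /o/ → H; 8 /a/ → H; word edge.
From /ó/ at 5 leftward: 4 /é/ is itself a trigger — this domain ends here.

3 4 5 6 7 8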